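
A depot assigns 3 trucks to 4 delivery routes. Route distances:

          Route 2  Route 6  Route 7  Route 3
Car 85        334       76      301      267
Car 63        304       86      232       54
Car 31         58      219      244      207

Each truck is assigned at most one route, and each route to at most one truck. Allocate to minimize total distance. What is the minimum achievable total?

Optimal: Car 85→Route 6 (76 km), Car 63→Route 3 (54 km), Car 31→Route 2 (58 km) — total 76+54+58 = 188 km.
Column-greedy (each route in turn goes to its cheapest remaining truck) gives 366 km, worse by 178.
Swapping Car 31↔Car 63 (Car 31→Route 3 207 km, Car 63→Route 2 304 km) adds 399.

Min total: 188 km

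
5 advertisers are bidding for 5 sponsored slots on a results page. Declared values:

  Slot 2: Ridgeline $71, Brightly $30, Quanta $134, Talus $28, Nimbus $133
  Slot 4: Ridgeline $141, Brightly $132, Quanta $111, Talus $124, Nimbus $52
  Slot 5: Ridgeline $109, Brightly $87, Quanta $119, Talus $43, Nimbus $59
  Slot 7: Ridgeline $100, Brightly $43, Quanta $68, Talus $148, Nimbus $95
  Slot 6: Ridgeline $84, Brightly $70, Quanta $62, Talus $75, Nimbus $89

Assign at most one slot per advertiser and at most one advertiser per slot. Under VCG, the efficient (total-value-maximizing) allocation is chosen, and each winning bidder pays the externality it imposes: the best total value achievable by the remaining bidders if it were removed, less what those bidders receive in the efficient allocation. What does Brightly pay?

Efficient allocation: Ridgeline→Slot 6 ($84), Brightly→Slot 4 ($132), Quanta→Slot 5 ($119), Talus→Slot 7 ($148), Nimbus→Slot 2 ($133); total welfare W = $616.
Brightly receives Slot 4 at value $132, so the others get W − 132 = $484.
Without Brightly: best allocation of the remaining 4 bidders over all 5 slots is Ridgeline→Slot 4 ($141), Quanta→Slot 5 ($119), Talus→Slot 7 ($148), Nimbus→Slot 2 ($133), total $541.
VCG payment = (others' best without Brightly) − (others' welfare with Brightly) = 541 − 484 = $57.

Brightly pays $57.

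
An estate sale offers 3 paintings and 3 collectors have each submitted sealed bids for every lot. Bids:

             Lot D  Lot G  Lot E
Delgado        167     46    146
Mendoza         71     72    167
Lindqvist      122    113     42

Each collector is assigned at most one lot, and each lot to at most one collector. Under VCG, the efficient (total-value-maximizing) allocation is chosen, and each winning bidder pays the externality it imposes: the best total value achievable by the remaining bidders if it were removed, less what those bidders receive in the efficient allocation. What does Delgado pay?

Delgado pays $9.

Efficient allocation: Delgado→Lot D ($167), Mendoza→Lot E ($167), Lindqvist→Lot G ($113); total welfare W = $447.
Delgado receives Lot D at value $167, so the others get W − 167 = $280.
Without Delgado: best allocation of the remaining 2 bidders over all 3 lots is Mendoza→Lot E ($167), Lindqvist→Lot D ($122), total $289.
VCG payment = (others' best without Delgado) − (others' welfare with Delgado) = 289 − 280 = $9.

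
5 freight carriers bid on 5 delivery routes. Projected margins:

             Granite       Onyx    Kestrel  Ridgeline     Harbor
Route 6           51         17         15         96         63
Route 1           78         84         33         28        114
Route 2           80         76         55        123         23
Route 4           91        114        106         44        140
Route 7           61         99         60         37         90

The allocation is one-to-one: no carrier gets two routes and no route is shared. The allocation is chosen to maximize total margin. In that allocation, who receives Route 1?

Harbor receives Route 1.

Optimal: Granite→Route 2 ($80k), Onyx→Route 7 ($99k), Kestrel→Route 4 ($106k), Ridgeline→Route 6 ($96k), Harbor→Route 1 ($114k) — total 80+99+106+96+114 = $495k.
Next-best assignment: Granite→Route 6, Onyx→Route 7, Kestrel→Route 4, Ridgeline→Route 2, Harbor→Route 1 = $493k.
Swapping Onyx↔Harbor (Onyx→Route 1 $84k, Harbor→Route 7 $90k) loses 39.
Harbor's own top route is Route 4 ($140k), but forcing Harbor→Route 4 and reassigning the rest optimally gives only $468k — worse by 27.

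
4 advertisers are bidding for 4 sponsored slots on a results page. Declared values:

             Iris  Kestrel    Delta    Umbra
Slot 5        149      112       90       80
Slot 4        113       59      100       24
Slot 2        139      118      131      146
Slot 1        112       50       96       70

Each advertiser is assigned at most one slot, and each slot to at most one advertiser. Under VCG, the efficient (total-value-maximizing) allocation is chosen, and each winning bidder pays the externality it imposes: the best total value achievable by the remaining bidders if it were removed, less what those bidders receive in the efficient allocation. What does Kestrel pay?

Efficient allocation: Iris→Slot 1 ($112), Kestrel→Slot 5 ($112), Delta→Slot 4 ($100), Umbra→Slot 2 ($146); total welfare W = $470.
Kestrel receives Slot 5 at value $112, so the others get W − 112 = $358.
Without Kestrel: best allocation of the remaining 3 bidders over all 4 slots is Iris→Slot 5 ($149), Delta→Slot 4 ($100), Umbra→Slot 2 ($146), total $395.
VCG payment = (others' best without Kestrel) − (others' welfare with Kestrel) = 395 − 358 = $37.

Kestrel pays $37.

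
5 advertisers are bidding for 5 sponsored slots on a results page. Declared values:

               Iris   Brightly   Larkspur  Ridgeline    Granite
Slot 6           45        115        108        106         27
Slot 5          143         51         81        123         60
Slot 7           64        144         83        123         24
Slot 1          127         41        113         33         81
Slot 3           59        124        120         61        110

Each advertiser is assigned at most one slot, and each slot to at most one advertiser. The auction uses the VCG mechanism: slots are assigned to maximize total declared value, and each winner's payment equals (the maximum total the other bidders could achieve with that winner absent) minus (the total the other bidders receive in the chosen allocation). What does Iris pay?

Iris pays $17.

Efficient allocation: Iris→Slot 5 ($143), Brightly→Slot 7 ($144), Larkspur→Slot 1 ($113), Ridgeline→Slot 6 ($106), Granite→Slot 3 ($110); total welfare W = $616.
Iris receives Slot 5 at value $143, so the others get W − 143 = $473.
Without Iris: best allocation of the remaining 4 bidders over all 5 slots is Brightly→Slot 7 ($144), Larkspur→Slot 1 ($113), Ridgeline→Slot 5 ($123), Granite→Slot 3 ($110), total $490.
VCG payment = (others' best without Iris) − (others' welfare with Iris) = 490 − 473 = $17.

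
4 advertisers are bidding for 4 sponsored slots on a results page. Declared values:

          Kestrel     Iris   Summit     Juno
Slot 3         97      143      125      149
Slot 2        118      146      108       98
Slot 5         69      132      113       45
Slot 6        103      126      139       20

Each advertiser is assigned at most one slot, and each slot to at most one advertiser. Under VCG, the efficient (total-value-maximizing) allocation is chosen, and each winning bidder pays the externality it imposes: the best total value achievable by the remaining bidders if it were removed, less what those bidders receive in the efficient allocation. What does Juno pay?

Juno pays $11.

Efficient allocation: Kestrel→Slot 2 ($118), Iris→Slot 5 ($132), Summit→Slot 6 ($139), Juno→Slot 3 ($149); total welfare W = $538.
Juno receives Slot 3 at value $149, so the others get W − 149 = $389.
Without Juno: best allocation of the remaining 3 bidders over all 4 slots is Kestrel→Slot 2 ($118), Iris→Slot 3 ($143), Summit→Slot 6 ($139), total $400.
VCG payment = (others' best without Juno) − (others' welfare with Juno) = 400 − 389 = $11.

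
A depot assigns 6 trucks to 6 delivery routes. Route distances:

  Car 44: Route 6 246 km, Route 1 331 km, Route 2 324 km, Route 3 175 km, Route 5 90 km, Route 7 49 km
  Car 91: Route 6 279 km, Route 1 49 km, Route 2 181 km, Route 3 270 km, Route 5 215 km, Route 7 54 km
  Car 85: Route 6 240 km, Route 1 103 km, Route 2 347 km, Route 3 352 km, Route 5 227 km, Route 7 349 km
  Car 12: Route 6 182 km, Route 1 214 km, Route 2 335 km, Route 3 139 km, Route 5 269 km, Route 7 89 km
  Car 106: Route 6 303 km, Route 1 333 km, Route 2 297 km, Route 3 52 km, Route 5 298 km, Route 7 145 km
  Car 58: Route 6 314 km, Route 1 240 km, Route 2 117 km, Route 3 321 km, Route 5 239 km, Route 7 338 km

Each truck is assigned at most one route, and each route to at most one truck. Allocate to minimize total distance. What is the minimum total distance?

This is a one-to-one assignment (minimum-cost bipartite matching).
Optimal: Car 44→Route 5 (90 km), Car 91→Route 7 (54 km), Car 85→Route 1 (103 km), Car 12→Route 6 (182 km), Car 106→Route 3 (52 km), Car 58→Route 2 (117 km) — total 90+54+103+182+52+117 = 598 km.
No other one-to-one assignment undercuts 598 km.

Minimum total: 598 km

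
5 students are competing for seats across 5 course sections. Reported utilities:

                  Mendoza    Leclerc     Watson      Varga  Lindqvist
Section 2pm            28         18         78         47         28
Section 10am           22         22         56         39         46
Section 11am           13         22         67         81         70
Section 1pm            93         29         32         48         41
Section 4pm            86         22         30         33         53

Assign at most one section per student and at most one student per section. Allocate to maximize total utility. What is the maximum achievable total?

Treat this as an assignment problem: match each student to one section.
Optimal: Mendoza→Section 1pm (93 points), Leclerc→Section 10am (22 points), Watson→Section 2pm (78 points), Varga→Section 11am (81 points), Lindqvist→Section 4pm (53 points) — total 93+22+78+81+53 = 327 points.
No other one-to-one assignment exceeds 327 points.

Max total: 327 points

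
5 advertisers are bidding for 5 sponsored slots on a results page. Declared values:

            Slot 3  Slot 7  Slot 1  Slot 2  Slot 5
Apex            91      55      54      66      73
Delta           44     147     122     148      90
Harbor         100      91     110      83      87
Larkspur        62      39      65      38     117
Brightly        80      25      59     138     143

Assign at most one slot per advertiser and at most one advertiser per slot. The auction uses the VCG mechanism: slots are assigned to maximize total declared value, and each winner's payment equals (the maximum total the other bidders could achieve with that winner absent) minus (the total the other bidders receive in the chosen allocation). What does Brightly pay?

Efficient allocation: Apex→Slot 3 ($91), Delta→Slot 7 ($147), Harbor→Slot 1 ($110), Larkspur→Slot 5 ($117), Brightly→Slot 2 ($138); total welfare W = $603.
Brightly receives Slot 2 at value $138, so the others get W − 138 = $465.
Without Brightly: best allocation of the remaining 4 bidders over all 5 slots is Apex→Slot 3 ($91), Delta→Slot 2 ($148), Harbor→Slot 1 ($110), Larkspur→Slot 5 ($117), total $466.
VCG payment = (others' best without Brightly) − (others' welfare with Brightly) = 466 − 465 = $1.

Brightly pays $1.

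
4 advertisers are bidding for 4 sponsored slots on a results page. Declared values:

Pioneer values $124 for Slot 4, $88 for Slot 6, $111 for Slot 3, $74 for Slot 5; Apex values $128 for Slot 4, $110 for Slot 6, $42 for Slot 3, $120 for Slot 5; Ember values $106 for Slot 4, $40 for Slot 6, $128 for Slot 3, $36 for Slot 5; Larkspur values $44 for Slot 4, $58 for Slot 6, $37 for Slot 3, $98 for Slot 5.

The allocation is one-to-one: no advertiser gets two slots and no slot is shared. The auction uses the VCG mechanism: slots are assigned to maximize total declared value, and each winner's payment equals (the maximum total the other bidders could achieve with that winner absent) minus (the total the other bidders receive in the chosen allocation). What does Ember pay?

Efficient allocation: Pioneer→Slot 4 ($124), Apex→Slot 6 ($110), Ember→Slot 3 ($128), Larkspur→Slot 5 ($98); total welfare W = $460.
Ember receives Slot 3 at value $128, so the others get W − 128 = $332.
Without Ember: best allocation of the remaining 3 bidders over all 4 slots is Pioneer→Slot 3 ($111), Apex→Slot 4 ($128), Larkspur→Slot 5 ($98), total $337.
VCG payment = (others' best without Ember) − (others' welfare with Ember) = 337 − 332 = $5.

Ember pays $5.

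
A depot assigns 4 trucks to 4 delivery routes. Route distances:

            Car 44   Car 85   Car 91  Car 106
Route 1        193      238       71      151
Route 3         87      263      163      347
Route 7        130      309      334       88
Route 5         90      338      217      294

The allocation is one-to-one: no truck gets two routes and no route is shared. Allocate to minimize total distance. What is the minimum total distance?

Minimum total: 512 km

Optimal: Car 44→Route 5 (90 km), Car 85→Route 3 (263 km), Car 91→Route 1 (71 km), Car 106→Route 7 (88 km) — total 90+263+71+88 = 512 km.
Column-greedy (each route in turn goes to its cheapest remaining truck) gives 584 km, worse by 72.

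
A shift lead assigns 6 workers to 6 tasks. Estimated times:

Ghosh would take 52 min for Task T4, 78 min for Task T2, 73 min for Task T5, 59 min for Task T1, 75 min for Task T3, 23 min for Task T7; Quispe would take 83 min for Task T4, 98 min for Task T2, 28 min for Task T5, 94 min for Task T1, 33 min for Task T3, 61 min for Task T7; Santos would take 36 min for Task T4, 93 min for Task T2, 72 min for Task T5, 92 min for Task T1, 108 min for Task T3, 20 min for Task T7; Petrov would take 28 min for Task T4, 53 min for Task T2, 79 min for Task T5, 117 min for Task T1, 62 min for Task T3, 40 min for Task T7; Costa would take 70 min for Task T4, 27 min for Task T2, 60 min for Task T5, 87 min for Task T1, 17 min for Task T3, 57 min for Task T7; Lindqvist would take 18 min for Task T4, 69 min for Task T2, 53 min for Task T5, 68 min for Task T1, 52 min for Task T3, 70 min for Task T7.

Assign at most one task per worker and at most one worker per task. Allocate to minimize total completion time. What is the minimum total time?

Optimal: Ghosh→Task T1 (59 min), Quispe→Task T5 (28 min), Santos→Task T7 (20 min), Petrov→Task T2 (53 min), Costa→Task T3 (17 min), Lindqvist→Task T4 (18 min) — total 59+28+20+53+17+18 = 195 min.
Row-greedy (each worker in turn takes its cheapest remaining task) gives 225 min, worse by 30.

Minimum total: 195 min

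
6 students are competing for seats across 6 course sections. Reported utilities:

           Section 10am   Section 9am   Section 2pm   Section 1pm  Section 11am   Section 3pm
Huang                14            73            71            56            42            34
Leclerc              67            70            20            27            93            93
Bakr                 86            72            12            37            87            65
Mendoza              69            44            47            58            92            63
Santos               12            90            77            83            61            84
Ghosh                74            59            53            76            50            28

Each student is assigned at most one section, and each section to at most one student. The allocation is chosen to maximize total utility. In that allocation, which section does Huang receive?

Huang receives Section 2pm.

This is a one-to-one assignment (maximum-weight bipartite matching).
Optimal: Huang→Section 2pm (71 points), Leclerc→Section 3pm (93 points), Bakr→Section 10am (86 points), Mendoza→Section 11am (92 points), Santos→Section 9am (90 points), Ghosh→Section 1pm (76 points) — total 71+93+86+92+90+76 = 508 points.
Column-greedy (each section in turn goes to its best remaining student) gives 479 points, worse by 29.
Checked against all permutations: 508 points is optimal.
Huang's own top section is Section 9am (73 points), but forcing Huang→Section 9am and reassigning the rest optimally gives only 497 points — worse by 11.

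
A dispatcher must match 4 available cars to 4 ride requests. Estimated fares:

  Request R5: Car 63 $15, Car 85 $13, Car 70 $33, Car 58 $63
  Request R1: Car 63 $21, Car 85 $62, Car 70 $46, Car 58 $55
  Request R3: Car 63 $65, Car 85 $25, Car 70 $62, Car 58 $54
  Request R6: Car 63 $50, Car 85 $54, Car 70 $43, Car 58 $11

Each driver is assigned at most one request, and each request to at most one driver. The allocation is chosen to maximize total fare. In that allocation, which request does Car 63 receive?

Optimal: Car 63→Request R6 ($50), Car 85→Request R1 ($62), Car 70→Request R3 ($62), Car 58→Request R5 ($63) — total 50+62+62+63 = $237.
Row-greedy (each driver in turn takes its best remaining request) gives $233, worse by 4.
Next-best assignment: Car 63→Request R3, Car 85→Request R1, Car 70→Request R6, Car 58→Request R5 = $233.
Car 63's own top request is Request R3 ($65), but forcing Car 63→Request R3 and reassigning the rest optimally gives only $233 — worse by 4.

Car 63 receives Request R6.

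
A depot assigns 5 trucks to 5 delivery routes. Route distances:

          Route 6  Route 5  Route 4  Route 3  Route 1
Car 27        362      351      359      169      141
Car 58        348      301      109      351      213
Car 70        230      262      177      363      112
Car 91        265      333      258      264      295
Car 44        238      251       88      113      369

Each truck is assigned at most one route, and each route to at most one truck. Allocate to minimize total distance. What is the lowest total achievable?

Min total: 890 km

This is a one-to-one assignment (minimum-cost bipartite matching).
Optimal: Car 27→Route 1 (141 km), Car 58→Route 4 (109 km), Car 70→Route 5 (262 km), Car 91→Route 6 (265 km), Car 44→Route 3 (113 km) — total 141+109+262+265+113 = 890 km.
Min-entry greedy (repeatedly take the single cheapest remaining cell) gives 935 km, worse by 45.
Every other assignment is strictly worse.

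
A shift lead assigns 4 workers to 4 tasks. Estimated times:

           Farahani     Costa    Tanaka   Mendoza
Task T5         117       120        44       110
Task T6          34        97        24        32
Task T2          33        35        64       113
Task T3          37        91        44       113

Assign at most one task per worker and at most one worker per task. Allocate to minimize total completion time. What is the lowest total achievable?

Treat this as an assignment problem: match each worker to one task.
Optimal: Farahani→Task T3 (37 min), Costa→Task T2 (35 min), Tanaka→Task T5 (44 min), Mendoza→Task T6 (32 min) — total 37+35+44+32 = 148 min.
Column-greedy (each task in turn goes to its cheapest remaining worker) gives 200 min, worse by 52.
Swapping Costa↔Farahani (Costa→Task T3 91 min, Farahani→Task T2 33 min) adds 52.
Every other assignment is strictly worse.

Min total: 148 min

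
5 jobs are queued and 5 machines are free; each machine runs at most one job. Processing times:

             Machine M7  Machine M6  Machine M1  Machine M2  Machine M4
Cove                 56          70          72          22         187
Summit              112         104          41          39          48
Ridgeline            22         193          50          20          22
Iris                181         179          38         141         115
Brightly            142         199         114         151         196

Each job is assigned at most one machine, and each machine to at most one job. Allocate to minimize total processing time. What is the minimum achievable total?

This is the linear assignment problem.
Optimal: Cove→Machine M6 (70 min), Summit→Machine M2 (39 min), Ridgeline→Machine M4 (22 min), Iris→Machine M1 (38 min), Brightly→Machine M7 (142 min) — total 70+39+22+38+142 = 311 min.
Row-greedy (each job in turn takes its cheapest remaining machine) gives 399 min, worse by 88.
No other one-to-one assignment undercuts 311 min.

Minimum total: 311 min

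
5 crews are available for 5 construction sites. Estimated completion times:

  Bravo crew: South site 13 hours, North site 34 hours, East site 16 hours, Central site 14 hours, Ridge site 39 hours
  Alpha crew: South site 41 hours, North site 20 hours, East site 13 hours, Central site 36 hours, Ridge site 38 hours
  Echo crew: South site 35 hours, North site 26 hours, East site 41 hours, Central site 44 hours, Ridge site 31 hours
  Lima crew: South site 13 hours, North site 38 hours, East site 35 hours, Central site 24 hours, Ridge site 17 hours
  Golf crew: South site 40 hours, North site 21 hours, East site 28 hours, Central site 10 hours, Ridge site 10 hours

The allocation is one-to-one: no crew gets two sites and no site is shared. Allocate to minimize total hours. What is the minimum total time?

Optimal: Bravo crew→Central site (14 hours), Alpha crew→East site (13 hours), Echo crew→North site (26 hours), Lima crew→South site (13 hours), Golf crew→Ridge site (10 hours) — total 14+13+26+13+10 = 76 hours.
Column-greedy (each site in turn goes to its cheapest remaining crew) gives 116 hours, worse by 40.

Min total: 76 hours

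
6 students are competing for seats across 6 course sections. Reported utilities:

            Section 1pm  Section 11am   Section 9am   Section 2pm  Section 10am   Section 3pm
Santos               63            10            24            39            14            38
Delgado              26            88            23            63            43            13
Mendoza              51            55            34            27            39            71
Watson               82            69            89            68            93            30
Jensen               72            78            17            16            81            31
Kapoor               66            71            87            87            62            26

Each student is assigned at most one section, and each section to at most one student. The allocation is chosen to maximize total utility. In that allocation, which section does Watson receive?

Optimal: Santos→Section 1pm (63 points), Delgado→Section 11am (88 points), Mendoza→Section 3pm (71 points), Watson→Section 9am (89 points), Jensen→Section 10am (81 points), Kapoor→Section 2pm (87 points) — total 63+88+71+89+81+87 = 479 points.
Column-greedy (each section in turn goes to its best remaining student) gives 448 points, worse by 31.
Swapping Mendoza↔Watson (Mendoza→Section 9am 34 points, Watson→Section 3pm 30 points) loses 96.
Checked against all permutations: 479 points is optimal.
Watson's own top section is Section 10am (93 points), but forcing Watson→Section 10am and reassigning the rest optimally gives only 455 points — worse by 24.

Watson receives Section 9am.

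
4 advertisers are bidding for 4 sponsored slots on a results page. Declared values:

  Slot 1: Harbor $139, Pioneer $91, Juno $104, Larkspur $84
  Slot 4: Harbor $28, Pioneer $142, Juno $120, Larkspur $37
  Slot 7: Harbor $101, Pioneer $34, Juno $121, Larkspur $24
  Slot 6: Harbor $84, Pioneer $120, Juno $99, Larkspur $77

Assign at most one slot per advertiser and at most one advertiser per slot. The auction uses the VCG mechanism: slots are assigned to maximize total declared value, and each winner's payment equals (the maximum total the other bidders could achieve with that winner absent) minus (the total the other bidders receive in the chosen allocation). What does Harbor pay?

Efficient allocation: Harbor→Slot 1 ($139), Pioneer→Slot 4 ($142), Juno→Slot 7 ($121), Larkspur→Slot 6 ($77); total welfare W = $479.
Harbor receives Slot 1 at value $139, so the others get W − 139 = $340.
Without Harbor: best allocation of the remaining 3 bidders over all 4 slots is Pioneer→Slot 4 ($142), Juno→Slot 7 ($121), Larkspur→Slot 1 ($84), total $347.
VCG payment = (others' best without Harbor) − (others' welfare with Harbor) = 347 − 340 = $7.

Harbor pays $7.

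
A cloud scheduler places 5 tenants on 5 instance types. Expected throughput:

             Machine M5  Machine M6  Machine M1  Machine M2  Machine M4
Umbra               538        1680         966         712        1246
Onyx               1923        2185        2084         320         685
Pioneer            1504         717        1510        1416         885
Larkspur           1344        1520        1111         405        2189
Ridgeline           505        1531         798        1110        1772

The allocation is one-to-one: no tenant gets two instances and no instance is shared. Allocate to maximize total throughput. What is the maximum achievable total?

Maximum total: 8567 ops/s

Optimal: Umbra→Machine M6 (1680 ops/s), Onyx→Machine M1 (2084 ops/s), Pioneer→Machine M5 (1504 ops/s), Larkspur→Machine M4 (2189 ops/s), Ridgeline→Machine M2 (1110 ops/s) — total 1680+2084+1504+2189+1110 = 8567 ops/s.
Column-greedy (each instance in turn goes to its best remaining tenant) gives 8412 ops/s, worse by 155.
Swapping Pioneer↔Umbra (Pioneer→Machine M6 717 ops/s, Umbra→Machine M5 538 ops/s) loses 1929.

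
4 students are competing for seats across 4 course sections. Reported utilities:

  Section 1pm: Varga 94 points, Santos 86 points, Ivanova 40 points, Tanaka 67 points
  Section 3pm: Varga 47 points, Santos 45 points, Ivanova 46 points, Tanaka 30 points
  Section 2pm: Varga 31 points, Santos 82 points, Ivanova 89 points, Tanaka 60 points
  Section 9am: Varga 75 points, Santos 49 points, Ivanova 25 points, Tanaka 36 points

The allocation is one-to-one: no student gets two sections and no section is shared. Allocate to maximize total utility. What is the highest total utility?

Optimal: Varga→Section 9am (75 points), Santos→Section 1pm (86 points), Ivanova→Section 2pm (89 points), Tanaka→Section 3pm (30 points) — total 75+86+89+30 = 280 points.
Max-entry greedy (repeatedly take the single best remaining cell) gives 262 points, worse by 18.
Next-best assignment: Varga→Section 9am, Santos→Section 3pm, Ivanova→Section 2pm, Tanaka→Section 1pm = 276 points.

Maximum total: 280 points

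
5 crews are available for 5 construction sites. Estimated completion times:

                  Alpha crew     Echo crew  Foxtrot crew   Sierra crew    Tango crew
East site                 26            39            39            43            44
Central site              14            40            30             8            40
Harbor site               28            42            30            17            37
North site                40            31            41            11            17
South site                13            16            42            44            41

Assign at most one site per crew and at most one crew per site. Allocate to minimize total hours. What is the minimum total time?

Optimal: Alpha crew→East site (26 hours), Echo crew→South site (16 hours), Foxtrot crew→Harbor site (30 hours), Sierra crew→Central site (8 hours), Tango crew→North site (17 hours) — total 26+16+30+8+17 = 97 hours.
Swapping Echo crew↔Foxtrot crew (Echo crew→Harbor site 42 hours, Foxtrot crew→South site 42 hours) adds 38.
No other one-to-one assignment undercuts 97 hours.

Minimum total: 97 hours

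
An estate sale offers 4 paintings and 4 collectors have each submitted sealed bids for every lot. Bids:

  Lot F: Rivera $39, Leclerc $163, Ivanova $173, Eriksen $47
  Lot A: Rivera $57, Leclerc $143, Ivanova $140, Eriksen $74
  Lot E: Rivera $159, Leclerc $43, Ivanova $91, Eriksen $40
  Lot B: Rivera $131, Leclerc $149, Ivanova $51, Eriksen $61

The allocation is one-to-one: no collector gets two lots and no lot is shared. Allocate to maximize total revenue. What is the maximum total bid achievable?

Max total: $555

This is a one-to-one assignment (maximum-weight bipartite matching).
Optimal: Rivera→Lot E ($159), Leclerc→Lot B ($149), Ivanova→Lot F ($173), Eriksen→Lot A ($74) — total 159+149+173+74 = $555.
Column-greedy (each lot in turn goes to its best remaining collector) gives $536, worse by 19.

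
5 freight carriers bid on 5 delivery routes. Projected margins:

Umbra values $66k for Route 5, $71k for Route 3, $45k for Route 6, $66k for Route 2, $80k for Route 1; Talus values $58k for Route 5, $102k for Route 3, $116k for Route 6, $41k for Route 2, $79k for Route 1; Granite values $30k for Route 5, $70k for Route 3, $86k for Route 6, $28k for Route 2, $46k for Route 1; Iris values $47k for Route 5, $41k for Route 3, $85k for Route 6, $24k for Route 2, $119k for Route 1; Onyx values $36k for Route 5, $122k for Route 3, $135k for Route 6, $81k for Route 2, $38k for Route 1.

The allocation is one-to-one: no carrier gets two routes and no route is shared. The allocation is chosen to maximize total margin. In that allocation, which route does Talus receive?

Treat this as an assignment problem: match each carrier to one route.
Optimal: Umbra→Route 5 ($66k), Talus→Route 3 ($102k), Granite→Route 6 ($86k), Iris→Route 1 ($119k), Onyx→Route 2 ($81k) — total 66+102+86+119+81 = $454k.
Row-greedy (each carrier in turn takes its best remaining route) gives $394k, worse by 60.
Every other assignment is strictly worse.
Talus's own top route is Route 6 ($116k), but forcing Talus→Route 6 and reassigning the rest optimally gives only $453k — worse by 1.

Talus receives Route 3.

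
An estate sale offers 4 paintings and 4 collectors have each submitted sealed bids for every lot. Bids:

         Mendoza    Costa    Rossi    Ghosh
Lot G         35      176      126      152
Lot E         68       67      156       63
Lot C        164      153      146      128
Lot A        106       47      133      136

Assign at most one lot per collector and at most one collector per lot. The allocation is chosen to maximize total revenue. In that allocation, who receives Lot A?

Ghosh receives Lot A.

Optimal: Mendoza→Lot C ($164), Costa→Lot G ($176), Rossi→Lot E ($156), Ghosh→Lot A ($136) — total 164+176+156+136 = $632.
Every other assignment is strictly worse.
Ghosh's own top lot is Lot G ($152), but forcing Ghosh→Lot G and reassigning the rest optimally gives only $567 — worse by 65.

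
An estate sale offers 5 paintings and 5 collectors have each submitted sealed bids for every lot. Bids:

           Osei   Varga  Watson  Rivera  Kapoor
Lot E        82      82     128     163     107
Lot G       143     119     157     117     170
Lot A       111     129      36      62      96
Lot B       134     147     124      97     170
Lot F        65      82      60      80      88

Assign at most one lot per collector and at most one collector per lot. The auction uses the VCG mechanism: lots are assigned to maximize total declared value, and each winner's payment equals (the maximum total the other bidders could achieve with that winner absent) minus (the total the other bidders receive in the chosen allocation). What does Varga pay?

Varga pays $46.

Efficient allocation: Osei→Lot F ($65), Varga→Lot A ($129), Watson→Lot G ($157), Rivera→Lot E ($163), Kapoor→Lot B ($170); total welfare W = $684.
Varga receives Lot A at value $129, so the others get W − 129 = $555.
Without Varga: best allocation of the remaining 4 bidders over all 5 lots is Osei→Lot A ($111), Watson→Lot G ($157), Rivera→Lot E ($163), Kapoor→Lot B ($170), total $601.
VCG payment = (others' best without Varga) − (others' welfare with Varga) = 601 − 555 = $46.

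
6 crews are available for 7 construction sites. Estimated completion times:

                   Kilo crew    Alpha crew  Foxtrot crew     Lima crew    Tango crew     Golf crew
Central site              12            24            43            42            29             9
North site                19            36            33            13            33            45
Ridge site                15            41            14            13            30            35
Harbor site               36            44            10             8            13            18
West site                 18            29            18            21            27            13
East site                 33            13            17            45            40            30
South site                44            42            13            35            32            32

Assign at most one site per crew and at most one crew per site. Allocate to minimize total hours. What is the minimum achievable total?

Optimal: Kilo crew→Ridge site (15 hours), Alpha crew→East site (13 hours), Foxtrot crew→South site (13 hours), Lima crew→North site (13 hours), Tango crew→Harbor site (13 hours), Golf crew→Central site (9 hours) — total 15+13+13+13+13+9 = 76 hours.
Column-greedy (each site in turn goes to its cheapest remaining crew) gives 80 hours, worse by 4.
Checked against all permutations: 76 hours is optimal.

Minimum total: 76 hours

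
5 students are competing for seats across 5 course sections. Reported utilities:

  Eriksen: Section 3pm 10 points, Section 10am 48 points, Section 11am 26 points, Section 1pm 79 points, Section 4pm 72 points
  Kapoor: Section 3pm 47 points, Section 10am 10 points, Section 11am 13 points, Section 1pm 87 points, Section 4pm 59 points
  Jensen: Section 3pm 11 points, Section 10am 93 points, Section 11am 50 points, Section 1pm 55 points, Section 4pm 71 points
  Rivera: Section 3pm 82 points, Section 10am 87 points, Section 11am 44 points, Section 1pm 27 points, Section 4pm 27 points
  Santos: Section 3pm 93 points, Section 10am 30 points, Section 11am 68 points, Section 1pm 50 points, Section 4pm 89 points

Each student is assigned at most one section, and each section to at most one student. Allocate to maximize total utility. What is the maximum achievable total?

Optimal: Eriksen→Section 4pm (72 points), Kapoor→Section 1pm (87 points), Jensen→Section 10am (93 points), Rivera→Section 3pm (82 points), Santos→Section 11am (68 points) — total 72+87+93+82+68 = 402 points.
Next-best assignment: Eriksen→Section 4pm, Kapoor→Section 1pm, Jensen→Section 10am, Rivera→Section 11am, Santos→Section 3pm = 389 points.
Swapping Jensen↔Eriksen (Jensen→Section 4pm 71 points, Eriksen→Section 10am 48 points) loses 46.

Maximum total: 402 points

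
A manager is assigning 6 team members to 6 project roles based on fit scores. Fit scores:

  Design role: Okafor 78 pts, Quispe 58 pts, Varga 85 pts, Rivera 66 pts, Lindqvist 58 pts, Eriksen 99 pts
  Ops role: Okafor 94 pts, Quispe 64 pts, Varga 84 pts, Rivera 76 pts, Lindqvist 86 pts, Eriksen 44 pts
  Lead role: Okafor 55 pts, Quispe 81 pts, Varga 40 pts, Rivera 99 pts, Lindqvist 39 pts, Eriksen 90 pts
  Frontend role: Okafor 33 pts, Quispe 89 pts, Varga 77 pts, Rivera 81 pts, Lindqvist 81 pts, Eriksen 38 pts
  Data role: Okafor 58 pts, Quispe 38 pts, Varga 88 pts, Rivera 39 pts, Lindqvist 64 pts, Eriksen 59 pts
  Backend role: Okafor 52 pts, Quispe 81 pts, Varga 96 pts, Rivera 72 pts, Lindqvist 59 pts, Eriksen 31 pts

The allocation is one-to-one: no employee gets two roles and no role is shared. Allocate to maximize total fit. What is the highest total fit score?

Max total: 542 pts

Optimal: Okafor→Ops role (94 pts), Quispe→Backend role (81 pts), Varga→Data role (88 pts), Rivera→Lead role (99 pts), Lindqvist→Frontend role (81 pts), Eriksen→Design role (99 pts) — total 94+81+88+99+81+99 = 542 pts.
Row-greedy (each employee in turn takes its best remaining role) gives 541 pts, worse by 1.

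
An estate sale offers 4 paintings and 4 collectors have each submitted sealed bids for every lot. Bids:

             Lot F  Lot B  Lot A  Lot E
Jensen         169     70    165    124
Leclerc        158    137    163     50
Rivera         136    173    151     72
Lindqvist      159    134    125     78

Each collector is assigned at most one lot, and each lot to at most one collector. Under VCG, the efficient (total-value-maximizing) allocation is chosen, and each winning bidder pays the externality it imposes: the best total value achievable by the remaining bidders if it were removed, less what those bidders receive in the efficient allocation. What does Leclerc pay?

Leclerc pays $41.

Efficient allocation: Jensen→Lot E ($124), Leclerc→Lot A ($163), Rivera→Lot B ($173), Lindqvist→Lot F ($159); total welfare W = $619.
Leclerc receives Lot A at value $163, so the others get W − 163 = $456.
Without Leclerc: best allocation of the remaining 3 bidders over all 4 lots is Jensen→Lot A ($165), Rivera→Lot B ($173), Lindqvist→Lot F ($159), total $497.
VCG payment = (others' best without Leclerc) − (others' welfare with Leclerc) = 497 − 456 = $41.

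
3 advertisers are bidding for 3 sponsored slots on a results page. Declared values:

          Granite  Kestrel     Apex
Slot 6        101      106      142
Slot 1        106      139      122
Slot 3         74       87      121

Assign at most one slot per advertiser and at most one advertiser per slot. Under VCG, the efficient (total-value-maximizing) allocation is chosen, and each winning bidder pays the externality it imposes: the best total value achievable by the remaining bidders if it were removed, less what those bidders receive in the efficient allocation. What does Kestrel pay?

Kestrel pays $26.

Efficient allocation: Granite→Slot 6 ($101), Kestrel→Slot 1 ($139), Apex→Slot 3 ($121); total welfare W = $361.
Kestrel receives Slot 1 at value $139, so the others get W − 139 = $222.
Without Kestrel: best allocation of the remaining 2 bidders over all 3 slots is Granite→Slot 1 ($106), Apex→Slot 6 ($142), total $248.
VCG payment = (others' best without Kestrel) − (others' welfare with Kestrel) = 248 − 222 = $26.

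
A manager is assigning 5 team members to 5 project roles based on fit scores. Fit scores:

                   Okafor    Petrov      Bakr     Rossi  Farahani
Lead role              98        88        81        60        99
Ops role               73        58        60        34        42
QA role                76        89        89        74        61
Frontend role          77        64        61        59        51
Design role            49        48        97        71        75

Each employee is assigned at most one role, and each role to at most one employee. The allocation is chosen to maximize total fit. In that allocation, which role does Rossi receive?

Optimal: Okafor→Ops role (73 pts), Petrov→QA role (89 pts), Bakr→Design role (97 pts), Rossi→Frontend role (59 pts), Farahani→Lead role (99 pts) — total 73+89+97+59+99 = 417 pts.
Row-greedy (each employee in turn takes its best remaining role) gives 385 pts, worse by 32.
Swapping Petrov↔Bakr (Petrov→Design role 48 pts, Bakr→QA role 89 pts) loses 49.
Rossi's own top role is QA role (74 pts), but forcing Rossi→QA role and reassigning the rest optimally gives only 407 pts — worse by 10.

Rossi receives Frontend role.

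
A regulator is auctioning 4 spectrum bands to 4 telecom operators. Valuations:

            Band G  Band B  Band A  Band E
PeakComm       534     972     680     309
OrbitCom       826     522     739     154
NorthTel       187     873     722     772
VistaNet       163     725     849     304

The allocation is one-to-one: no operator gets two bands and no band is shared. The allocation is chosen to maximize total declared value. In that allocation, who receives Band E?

NorthTel receives Band E.

This is a one-to-one assignment (maximum-weight bipartite matching).
Optimal: PeakComm→Band B ($972M), OrbitCom→Band G ($826M), NorthTel→Band E ($772M), VistaNet→Band A ($849M) — total 972+826+772+849 = $3419M.
Swapping PeakComm↔NorthTel (PeakComm→Band E $309M, NorthTel→Band B $873M) loses 562.
No other one-to-one assignment exceeds $3419M.
NorthTel's own top band is Band B ($873M), but forcing NorthTel→Band B and reassigning the rest optimally gives only $2857M — worse by 562.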